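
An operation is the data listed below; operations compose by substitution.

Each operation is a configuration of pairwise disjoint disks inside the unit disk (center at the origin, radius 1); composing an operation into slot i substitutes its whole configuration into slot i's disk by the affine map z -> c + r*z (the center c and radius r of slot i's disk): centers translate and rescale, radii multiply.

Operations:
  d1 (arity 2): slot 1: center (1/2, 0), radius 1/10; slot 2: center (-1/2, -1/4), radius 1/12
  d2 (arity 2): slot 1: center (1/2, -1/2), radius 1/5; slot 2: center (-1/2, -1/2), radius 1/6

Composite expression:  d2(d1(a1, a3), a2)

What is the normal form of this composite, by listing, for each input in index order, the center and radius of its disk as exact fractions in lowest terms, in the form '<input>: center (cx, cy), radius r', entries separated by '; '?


a1: center (3/5, -1/2), radius 1/50; a2: center (-1/2, -1/2), radius 1/6; a3: center (2/5, -11/20), radius 1/60

Nesting under d2 composes maps z -> c + r*z down each a-path.
for a1, the 2-step affine chain lands on center (3/5, -1/2), radius 1/50
for a3, the 2-step affine chain lands on center (2/5, -11/20), radius 1/60
for a2, the 1-step affine chain lands on center (-1/2, -1/2), radius 1/6


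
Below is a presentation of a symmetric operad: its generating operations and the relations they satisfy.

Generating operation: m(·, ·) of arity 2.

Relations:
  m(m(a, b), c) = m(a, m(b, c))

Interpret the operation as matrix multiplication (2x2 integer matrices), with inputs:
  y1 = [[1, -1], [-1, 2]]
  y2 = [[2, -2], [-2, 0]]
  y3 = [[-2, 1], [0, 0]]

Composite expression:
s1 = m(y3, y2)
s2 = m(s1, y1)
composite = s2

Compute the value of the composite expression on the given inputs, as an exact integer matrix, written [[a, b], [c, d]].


[[-10, 14], [0, 0]]

m(y3, y2) = [[-6, 4], [0, 0]]
m(m(y3, y2), y1) = [[-10, 14], [0, 0]]


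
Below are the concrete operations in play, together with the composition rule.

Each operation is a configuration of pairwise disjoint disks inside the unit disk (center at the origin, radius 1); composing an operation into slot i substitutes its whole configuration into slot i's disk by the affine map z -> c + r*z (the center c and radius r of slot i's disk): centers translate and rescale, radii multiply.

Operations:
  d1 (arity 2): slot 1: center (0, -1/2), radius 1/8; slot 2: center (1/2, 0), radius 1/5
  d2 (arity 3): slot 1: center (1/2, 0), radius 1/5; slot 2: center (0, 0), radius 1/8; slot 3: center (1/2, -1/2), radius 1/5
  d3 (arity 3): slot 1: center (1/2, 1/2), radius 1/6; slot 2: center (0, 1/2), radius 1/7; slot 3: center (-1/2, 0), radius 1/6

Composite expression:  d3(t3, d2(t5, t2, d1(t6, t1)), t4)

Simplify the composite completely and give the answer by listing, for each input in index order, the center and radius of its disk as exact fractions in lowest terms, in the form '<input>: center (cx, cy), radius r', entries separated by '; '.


Nesting under d3 composes maps z -> c + r*z down each t-path.
tracing t3 down its 1-map path: center (1/2, 1/2), radius 1/6
tracing t5 down its 2-map path: center (1/14, 1/2), radius 1/35
tracing t2 down its 2-map path: center (0, 1/2), radius 1/56
tracing t6 down its 3-map path: center (1/14, 29/70), radius 1/280
tracing t1 down its 3-map path: center (3/35, 3/7), radius 1/175
tracing t4 down its 1-map path: center (-1/2, 0), radius 1/6

t1: center (3/35, 3/7), radius 1/175; t2: center (0, 1/2), radius 1/56; t3: center (1/2, 1/2), radius 1/6; t4: center (-1/2, 0), radius 1/6; t5: center (1/14, 1/2), radius 1/35; t6: center (1/14, 29/70), radius 1/280


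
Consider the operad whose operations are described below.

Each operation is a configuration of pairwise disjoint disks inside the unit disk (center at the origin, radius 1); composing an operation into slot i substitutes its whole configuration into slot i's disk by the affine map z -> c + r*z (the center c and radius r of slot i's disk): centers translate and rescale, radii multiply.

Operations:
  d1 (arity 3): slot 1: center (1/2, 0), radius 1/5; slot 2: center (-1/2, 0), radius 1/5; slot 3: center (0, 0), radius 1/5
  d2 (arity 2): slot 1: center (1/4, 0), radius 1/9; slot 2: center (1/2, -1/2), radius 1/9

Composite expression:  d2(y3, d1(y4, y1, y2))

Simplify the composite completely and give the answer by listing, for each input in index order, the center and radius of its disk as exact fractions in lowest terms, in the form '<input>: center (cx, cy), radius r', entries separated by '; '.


Follow each y-input down from d2: c' goes to c + r*c', radius to r*r'.
tracing y3 down its 1-map path: center (1/4, 0), radius 1/9
tracing y4 down its 2-map path: center (5/9, -1/2), radius 1/45
tracing y1 down its 2-map path: center (4/9, -1/2), radius 1/45
tracing y2 down its 2-map path: center (1/2, -1/2), radius 1/45

y1: center (4/9, -1/2), radius 1/45; y2: center (1/2, -1/2), radius 1/45; y3: center (1/4, 0), radius 1/9; y4: center (5/9, -1/2), radius 1/45


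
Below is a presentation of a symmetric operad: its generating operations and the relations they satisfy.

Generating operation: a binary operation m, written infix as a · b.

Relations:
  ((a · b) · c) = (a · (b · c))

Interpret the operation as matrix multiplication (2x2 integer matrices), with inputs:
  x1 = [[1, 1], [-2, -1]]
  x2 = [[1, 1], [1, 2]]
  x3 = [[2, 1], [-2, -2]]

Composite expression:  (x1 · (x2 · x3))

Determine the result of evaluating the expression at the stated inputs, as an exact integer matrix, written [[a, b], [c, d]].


[[-2, -4], [2, 5]]


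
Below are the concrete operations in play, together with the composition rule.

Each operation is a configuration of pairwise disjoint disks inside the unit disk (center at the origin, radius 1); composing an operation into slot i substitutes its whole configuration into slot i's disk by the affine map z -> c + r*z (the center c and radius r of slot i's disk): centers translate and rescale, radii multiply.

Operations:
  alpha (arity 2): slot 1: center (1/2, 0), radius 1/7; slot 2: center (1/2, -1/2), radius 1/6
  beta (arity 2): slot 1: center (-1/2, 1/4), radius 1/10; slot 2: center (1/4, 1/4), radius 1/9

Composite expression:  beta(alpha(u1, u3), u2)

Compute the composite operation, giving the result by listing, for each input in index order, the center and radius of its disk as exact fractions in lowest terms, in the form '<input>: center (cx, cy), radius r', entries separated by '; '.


u1: center (-9/20, 1/4), radius 1/70; u2: center (1/4, 1/4), radius 1/9; u3: center (-9/20, 1/5), radius 1/60

Each u-disk chains the slot maps above it in beta; radii multiply.
u1 passes through 2 substitutions, ending at center (-9/20, 1/4), radius 1/70
u3 passes through 2 substitutions, ending at center (-9/20, 1/5), radius 1/60
u2 passes through 1 substitution, ending at center (1/4, 1/4), radius 1/9


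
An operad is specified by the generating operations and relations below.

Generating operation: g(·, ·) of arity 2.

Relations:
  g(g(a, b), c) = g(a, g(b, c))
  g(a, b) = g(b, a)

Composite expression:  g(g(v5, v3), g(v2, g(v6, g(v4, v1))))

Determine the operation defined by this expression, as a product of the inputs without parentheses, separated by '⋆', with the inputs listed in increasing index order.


v1 ⋆ v2 ⋆ v3 ⋆ v4 ⋆ v5 ⋆ v6

Any arrangement under g is one operation, so sort the v-inputs.
g(v5, v3) flattens to v5 ⋆ v3
g(v4, v1) flattens to v4 ⋆ v1
g(v6, g(v4, v1)) flattens to v6 ⋆ v4 ⋆ v1
g(v2, g(v6, g(v4, v1))) flattens to v2 ⋆ v6 ⋆ v4 ⋆ v1
g(g(v5, v3), g(v2, g(v6, g(v4, v1)))) flattens to v5 ⋆ v3 ⋆ v2 ⋆ v6 ⋆ v4 ⋆ v1
sorting the factors by input index: v1 ⋆ v2 ⋆ v3 ⋆ v4 ⋆ v5 ⋆ v6


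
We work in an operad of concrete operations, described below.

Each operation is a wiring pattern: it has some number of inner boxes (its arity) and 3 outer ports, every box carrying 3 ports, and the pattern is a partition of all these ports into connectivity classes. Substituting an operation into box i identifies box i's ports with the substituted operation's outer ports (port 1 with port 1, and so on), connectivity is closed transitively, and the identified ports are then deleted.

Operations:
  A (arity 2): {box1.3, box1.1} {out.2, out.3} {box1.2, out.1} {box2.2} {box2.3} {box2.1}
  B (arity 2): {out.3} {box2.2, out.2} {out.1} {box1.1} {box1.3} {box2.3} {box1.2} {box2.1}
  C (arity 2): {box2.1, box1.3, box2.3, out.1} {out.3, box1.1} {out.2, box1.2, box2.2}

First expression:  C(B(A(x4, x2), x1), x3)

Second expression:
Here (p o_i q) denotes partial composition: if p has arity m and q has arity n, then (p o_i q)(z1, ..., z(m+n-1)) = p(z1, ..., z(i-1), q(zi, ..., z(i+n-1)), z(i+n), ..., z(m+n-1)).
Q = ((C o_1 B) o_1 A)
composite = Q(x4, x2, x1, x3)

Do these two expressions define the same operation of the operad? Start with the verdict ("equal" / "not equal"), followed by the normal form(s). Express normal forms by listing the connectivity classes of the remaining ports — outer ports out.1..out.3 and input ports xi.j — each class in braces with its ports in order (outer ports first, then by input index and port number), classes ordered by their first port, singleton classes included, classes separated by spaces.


equal; both compose to {out.1, x3.1, x3.3} {out.2, x1.2, x3.2} {out.3} {x1.1} {x1.3} {x2.1} {x2.2} {x2.3} {x4.1, x4.3} {x4.2}

The first expression reduces to {out.1, x3.1, x3.3} {out.2, x1.2, x3.2} {out.3} {x1.1} {x1.3} {x2.1} {x2.2} {x2.3} {x4.1, x4.3} {x4.2}
The second expression reduces to {out.1, x3.1, x3.3} {out.2, x1.2, x3.2} {out.3} {x1.1} {x1.3} {x2.1} {x2.2} {x2.3} {x4.1, x4.3} {x4.2}
One common form — equal.


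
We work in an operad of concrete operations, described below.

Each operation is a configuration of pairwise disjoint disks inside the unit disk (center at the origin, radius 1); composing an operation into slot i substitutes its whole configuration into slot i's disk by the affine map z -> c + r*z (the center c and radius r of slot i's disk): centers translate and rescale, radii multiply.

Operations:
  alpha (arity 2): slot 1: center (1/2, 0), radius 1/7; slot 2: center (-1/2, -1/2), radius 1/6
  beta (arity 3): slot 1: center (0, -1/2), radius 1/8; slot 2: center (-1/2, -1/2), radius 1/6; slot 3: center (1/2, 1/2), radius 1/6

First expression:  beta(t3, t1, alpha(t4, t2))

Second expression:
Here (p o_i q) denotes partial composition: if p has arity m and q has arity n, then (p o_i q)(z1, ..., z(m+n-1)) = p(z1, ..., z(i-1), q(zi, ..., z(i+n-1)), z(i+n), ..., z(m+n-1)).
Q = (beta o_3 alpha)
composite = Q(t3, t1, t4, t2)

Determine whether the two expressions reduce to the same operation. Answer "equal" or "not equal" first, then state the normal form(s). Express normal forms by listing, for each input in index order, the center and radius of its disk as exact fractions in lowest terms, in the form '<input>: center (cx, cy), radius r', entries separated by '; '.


equal; the common form is t1: center (-1/2, -1/2), radius 1/6; t2: center (5/12, 5/12), radius 1/36; t3: center (0, -1/2), radius 1/8; t4: center (7/12, 1/2), radius 1/42

The first expression, normalized: t1: center (-1/2, -1/2), radius 1/6; t2: center (5/12, 5/12), radius 1/36; t3: center (0, -1/2), radius 1/8; t4: center (7/12, 1/2), radius 1/42
The second expression, normalized: t1: center (-1/2, -1/2), radius 1/6; t2: center (5/12, 5/12), radius 1/36; t3: center (0, -1/2), radius 1/8; t4: center (7/12, 1/2), radius 1/42
The normal forms match — equal.


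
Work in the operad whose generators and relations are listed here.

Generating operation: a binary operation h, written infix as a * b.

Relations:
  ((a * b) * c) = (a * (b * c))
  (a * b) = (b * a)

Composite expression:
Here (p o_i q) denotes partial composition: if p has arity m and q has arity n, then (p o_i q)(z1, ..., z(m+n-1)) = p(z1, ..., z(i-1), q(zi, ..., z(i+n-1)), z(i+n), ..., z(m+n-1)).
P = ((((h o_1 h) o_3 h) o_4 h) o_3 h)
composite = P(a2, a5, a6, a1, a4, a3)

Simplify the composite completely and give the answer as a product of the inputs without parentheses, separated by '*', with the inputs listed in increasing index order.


a1 * a2 * a3 * a4 * a5 * a6


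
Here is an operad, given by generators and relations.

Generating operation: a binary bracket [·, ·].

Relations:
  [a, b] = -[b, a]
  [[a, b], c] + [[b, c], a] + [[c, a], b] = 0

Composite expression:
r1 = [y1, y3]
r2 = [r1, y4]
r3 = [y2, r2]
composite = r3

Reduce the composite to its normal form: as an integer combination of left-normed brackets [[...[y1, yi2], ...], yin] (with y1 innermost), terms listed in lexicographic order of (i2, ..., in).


-[[[y1, y3], y4], y2]

A multilinear Lie element is pinned by y1-initial words (y1 innermost).
Composite bracket: [y2, [[y1, y3], y4]]
Full expansion: 8 signed words from ab - ba (2^3 = 8).
Keep just the words that open with y1:
  y1y3y4y2 (sign -1) contributes -[[[y1, y3], y4], y2]


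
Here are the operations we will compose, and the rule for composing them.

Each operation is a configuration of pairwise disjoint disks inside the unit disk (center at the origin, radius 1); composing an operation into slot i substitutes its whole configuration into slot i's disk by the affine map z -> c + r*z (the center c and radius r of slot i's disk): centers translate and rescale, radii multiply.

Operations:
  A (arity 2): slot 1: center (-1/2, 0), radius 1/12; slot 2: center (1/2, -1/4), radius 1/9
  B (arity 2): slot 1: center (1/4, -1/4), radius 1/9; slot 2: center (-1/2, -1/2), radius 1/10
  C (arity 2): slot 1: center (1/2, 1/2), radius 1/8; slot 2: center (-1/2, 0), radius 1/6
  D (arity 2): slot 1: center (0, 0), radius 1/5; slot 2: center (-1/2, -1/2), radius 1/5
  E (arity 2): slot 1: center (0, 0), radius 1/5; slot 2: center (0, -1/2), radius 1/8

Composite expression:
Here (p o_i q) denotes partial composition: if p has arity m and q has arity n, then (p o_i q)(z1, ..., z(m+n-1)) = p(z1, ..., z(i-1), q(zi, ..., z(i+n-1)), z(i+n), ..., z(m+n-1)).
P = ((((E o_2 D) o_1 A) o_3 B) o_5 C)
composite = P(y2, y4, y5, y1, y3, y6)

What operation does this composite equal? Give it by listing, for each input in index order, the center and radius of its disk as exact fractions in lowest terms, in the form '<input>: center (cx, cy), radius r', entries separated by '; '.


Each y-disk chains the slot maps above it in E; radii multiply.
for y2, the 2-step affine chain lands on center (-1/10, 0), radius 1/60
for y4, the 2-step affine chain lands on center (1/10, -1/20), radius 1/45
for y5, the 3-step affine chain lands on center (1/160, -81/160), radius 1/360
for y1, the 3-step affine chain lands on center (-1/80, -41/80), radius 1/400
for y3, the 3-step affine chain lands on center (-1/20, -11/20), radius 1/320
for y6, the 3-step affine chain lands on center (-3/40, -9/16), radius 1/240

y1: center (-1/80, -41/80), radius 1/400; y2: center (-1/10, 0), radius 1/60; y3: center (-1/20, -11/20), radius 1/320; y4: center (1/10, -1/20), radius 1/45; y5: center (1/160, -81/160), radius 1/360; y6: center (-3/40, -9/16), radius 1/240


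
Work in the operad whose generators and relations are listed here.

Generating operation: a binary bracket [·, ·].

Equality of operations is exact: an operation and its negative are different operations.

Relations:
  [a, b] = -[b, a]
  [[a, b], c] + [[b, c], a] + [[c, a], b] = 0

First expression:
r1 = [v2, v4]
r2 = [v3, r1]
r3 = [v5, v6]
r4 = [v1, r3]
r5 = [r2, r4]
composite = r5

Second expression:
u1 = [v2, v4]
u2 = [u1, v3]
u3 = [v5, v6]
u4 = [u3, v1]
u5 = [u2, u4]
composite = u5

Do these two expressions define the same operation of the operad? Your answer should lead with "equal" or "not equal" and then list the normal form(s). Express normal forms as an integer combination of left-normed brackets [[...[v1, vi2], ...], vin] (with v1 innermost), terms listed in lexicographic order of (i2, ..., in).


equal; both compose to [[[[[v1, v5], v6], v2], v4], v3] - [[[[[v1, v5], v6], v3], v2], v4] + [[[[[v1, v5], v6], v3], v4], v2] - [[[[[v1, v5], v6], v4], v2], v3] - [[[[[v1, v6], v5], v2], v4], v3] + [[[[[v1, v6], v5], v3], v2], v4] - [[[[[v1, v6], v5], v3], v4], v2] + [[[[[v1, v6], v5], v4], v2], v3]

In normal form, the first expression is [[[[[v1, v5], v6], v2], v4], v3] - [[[[[v1, v5], v6], v3], v2], v4] + [[[[[v1, v5], v6], v3], v4], v2] - [[[[[v1, v5], v6], v4], v2], v3] - [[[[[v1, v6], v5], v2], v4], v3] + [[[[[v1, v6], v5], v3], v2], v4] - [[[[[v1, v6], v5], v3], v4], v2] + [[[[[v1, v6], v5], v4], v2], v3]
In normal form, the second expression is [[[[[v1, v5], v6], v2], v4], v3] - [[[[[v1, v5], v6], v3], v2], v4] + [[[[[v1, v5], v6], v3], v4], v2] - [[[[[v1, v5], v6], v4], v2], v3] - [[[[[v1, v6], v5], v2], v4], v3] + [[[[[v1, v6], v5], v3], v2], v4] - [[[[[v1, v6], v5], v3], v4], v2] + [[[[[v1, v6], v5], v4], v2], v3]
Both agree, so they are equal.


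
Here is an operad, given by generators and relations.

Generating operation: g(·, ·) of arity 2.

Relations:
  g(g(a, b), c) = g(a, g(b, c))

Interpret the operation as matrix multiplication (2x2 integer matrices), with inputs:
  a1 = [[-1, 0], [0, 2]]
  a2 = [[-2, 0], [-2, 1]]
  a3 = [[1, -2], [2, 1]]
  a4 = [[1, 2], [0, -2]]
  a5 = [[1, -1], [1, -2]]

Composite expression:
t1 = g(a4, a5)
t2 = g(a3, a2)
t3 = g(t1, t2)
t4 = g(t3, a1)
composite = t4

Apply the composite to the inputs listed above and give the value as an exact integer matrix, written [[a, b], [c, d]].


g(a4, a5) = [[3, -5], [-2, 4]]
g(a3, a2) = [[2, -2], [-6, 1]]
g(g(a4, a5), g(a3, a2)) = [[36, -11], [-28, 8]]
g(g(g(a4, a5), g(a3, a2)), a1) = [[-36, -22], [28, 16]]

[[-36, -22], [28, 16]]


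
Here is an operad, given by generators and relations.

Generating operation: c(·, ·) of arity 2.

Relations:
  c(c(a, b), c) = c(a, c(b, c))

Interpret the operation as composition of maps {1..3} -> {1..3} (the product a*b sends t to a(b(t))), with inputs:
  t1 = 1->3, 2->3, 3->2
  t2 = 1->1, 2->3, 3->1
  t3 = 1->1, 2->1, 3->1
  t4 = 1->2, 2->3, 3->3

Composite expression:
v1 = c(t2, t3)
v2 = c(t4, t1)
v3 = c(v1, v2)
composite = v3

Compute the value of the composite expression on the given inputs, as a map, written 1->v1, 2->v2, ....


1->1, 2->1, 3->1

c(t2, t3) = 1->1, 2->1, 3->1
c(t4, t1) = 1->3, 2->3, 3->3
c(c(t2, t3), c(t4, t1)) = 1->1, 2->1, 3->1


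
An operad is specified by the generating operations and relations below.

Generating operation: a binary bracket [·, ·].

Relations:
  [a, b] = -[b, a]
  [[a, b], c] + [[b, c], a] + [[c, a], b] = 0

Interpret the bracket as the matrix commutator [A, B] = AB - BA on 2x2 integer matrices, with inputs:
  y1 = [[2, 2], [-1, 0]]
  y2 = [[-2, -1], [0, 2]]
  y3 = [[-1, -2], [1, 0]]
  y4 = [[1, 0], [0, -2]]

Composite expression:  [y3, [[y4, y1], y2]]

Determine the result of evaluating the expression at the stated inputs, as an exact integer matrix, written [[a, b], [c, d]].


[y4, y1] = [[0, 6], [3, 0]]
[[y4, y1], y2] = [[3, 24], [-12, -3]]
[y3, [[y4, y1], y2]] = [[0, -12], [-6, 0]]

[[0, -12], [-6, 0]]


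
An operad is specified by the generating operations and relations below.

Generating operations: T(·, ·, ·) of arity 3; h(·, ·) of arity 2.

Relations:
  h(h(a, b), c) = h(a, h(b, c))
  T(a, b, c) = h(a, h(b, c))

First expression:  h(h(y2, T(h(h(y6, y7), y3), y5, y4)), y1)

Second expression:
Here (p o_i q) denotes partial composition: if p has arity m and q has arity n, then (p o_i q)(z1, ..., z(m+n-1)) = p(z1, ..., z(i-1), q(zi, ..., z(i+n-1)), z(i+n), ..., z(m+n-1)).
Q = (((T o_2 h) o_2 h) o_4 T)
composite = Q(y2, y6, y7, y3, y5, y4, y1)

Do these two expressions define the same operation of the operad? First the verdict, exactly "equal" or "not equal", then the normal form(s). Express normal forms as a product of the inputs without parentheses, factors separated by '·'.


equal; both compose to y2 · y6 · y7 · y3 · y5 · y4 · y1

The first expression, normalized: y2 · y6 · y7 · y3 · y5 · y4 · y1
The second expression, normalized: y2 · y6 · y7 · y3 · y5 · y4 · y1
One common form — equal.


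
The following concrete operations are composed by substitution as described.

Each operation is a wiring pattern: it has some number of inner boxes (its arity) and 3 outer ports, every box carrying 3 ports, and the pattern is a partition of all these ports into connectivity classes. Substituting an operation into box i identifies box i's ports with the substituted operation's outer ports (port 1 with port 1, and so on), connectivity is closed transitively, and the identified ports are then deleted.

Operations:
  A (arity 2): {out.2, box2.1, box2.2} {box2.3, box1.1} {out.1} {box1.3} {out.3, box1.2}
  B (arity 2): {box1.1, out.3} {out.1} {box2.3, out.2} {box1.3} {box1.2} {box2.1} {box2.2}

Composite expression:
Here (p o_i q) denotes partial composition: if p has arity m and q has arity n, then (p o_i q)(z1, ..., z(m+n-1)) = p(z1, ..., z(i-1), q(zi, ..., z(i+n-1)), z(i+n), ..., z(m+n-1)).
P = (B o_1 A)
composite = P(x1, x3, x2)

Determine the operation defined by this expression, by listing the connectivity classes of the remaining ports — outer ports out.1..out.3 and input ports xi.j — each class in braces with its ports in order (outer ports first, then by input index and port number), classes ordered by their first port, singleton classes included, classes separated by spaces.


After gluing at B, chains via deleted ports link the x-ports.
the subtree at A composes to {out.1} {out.2, x3.1, x3.2} {out.3, x1.2} {x1.1, x3.3} {x1.3} on (x1, x3); out.j = own outer ports
the subtree at B composes to {out.1} {out.2, x2.3} {out.3} {x1.1, x3.3} {x1.2} {x1.3} {x2.1} {x2.2} {x3.1, x3.2} on (x1, x3, x2); out.j = own outer ports

{out.1} {out.2, x2.3} {out.3} {x1.1, x3.3} {x1.2} {x1.3} {x2.1} {x2.2} {x3.1, x3.2}


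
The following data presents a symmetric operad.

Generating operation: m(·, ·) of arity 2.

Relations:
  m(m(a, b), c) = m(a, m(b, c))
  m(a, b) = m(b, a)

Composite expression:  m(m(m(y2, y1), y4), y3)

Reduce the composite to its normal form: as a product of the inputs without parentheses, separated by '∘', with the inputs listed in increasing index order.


y1 ∘ y2 ∘ y3 ∘ y4


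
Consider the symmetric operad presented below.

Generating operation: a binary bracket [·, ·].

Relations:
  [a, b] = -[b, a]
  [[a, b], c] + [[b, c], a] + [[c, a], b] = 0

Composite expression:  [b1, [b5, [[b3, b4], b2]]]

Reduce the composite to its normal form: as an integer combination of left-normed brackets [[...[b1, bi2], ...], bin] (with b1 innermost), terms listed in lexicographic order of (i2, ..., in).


Antisymmetry and Jacobi reduce to b1-anchored left-normed brackets.
Composite bracket: [b1, [b5, [[b3, b4], b2]]]
Full expansion: 16 signed words from ab - ba (2^4 = 16).
Collect the words opening with b1:
  from b1b2b3b4b5, sign +1: term +[[[[b1, b2], b3], b4], b5]
  from b1b2b4b3b5, sign -1: term -[[[[b1, b2], b4], b3], b5]
  from b1b3b4b2b5, sign -1: term -[[[[b1, b3], b4], b2], b5]
  from b1b4b3b2b5, sign +1: term +[[[[b1, b4], b3], b2], b5]
  from b1b5b2b3b4, sign -1: term -[[[[b1, b5], b2], b3], b4]
  from b1b5b2b4b3, sign +1: term +[[[[b1, b5], b2], b4], b3]
  from b1b5b3b4b2, sign +1: term +[[[[b1, b5], b3], b4], b2]
  from b1b5b4b3b2, sign -1: term -[[[[b1, b5], b4], b3], b2]

[[[[b1, b2], b3], b4], b5] - [[[[b1, b2], b4], b3], b5] - [[[[b1, b3], b4], b2], b5] + [[[[b1, b4], b3], b2], b5] - [[[[b1, b5], b2], b3], b4] + [[[[b1, b5], b2], b4], b3] + [[[[b1, b5], b3], b4], b2] - [[[[b1, b5], b4], b3], b2]


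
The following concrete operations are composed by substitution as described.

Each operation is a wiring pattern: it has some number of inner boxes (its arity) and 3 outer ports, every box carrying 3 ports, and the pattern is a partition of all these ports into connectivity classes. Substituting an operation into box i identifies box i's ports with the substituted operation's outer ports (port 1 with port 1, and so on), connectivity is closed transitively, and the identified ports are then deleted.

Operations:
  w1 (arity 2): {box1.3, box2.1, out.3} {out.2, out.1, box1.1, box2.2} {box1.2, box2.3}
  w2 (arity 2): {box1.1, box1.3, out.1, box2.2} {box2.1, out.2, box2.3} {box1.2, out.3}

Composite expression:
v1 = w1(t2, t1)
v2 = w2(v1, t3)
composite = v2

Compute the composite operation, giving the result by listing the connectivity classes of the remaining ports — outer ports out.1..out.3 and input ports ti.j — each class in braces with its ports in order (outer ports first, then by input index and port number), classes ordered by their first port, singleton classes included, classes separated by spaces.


{out.1, out.3, t1.1, t1.2, t2.1, t2.3, t3.2} {out.2, t3.1, t3.3} {t1.3, t2.2}


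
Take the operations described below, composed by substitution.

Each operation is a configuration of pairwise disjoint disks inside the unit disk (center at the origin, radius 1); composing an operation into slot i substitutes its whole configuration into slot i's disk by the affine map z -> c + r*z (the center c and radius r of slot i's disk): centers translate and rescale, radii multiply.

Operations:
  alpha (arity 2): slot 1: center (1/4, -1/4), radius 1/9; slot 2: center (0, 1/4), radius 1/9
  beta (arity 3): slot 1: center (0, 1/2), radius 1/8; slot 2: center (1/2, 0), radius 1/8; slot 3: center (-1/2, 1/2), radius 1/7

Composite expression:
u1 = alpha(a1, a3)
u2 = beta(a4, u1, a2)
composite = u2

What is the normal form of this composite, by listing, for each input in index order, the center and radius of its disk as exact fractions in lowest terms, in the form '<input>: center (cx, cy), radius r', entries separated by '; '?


Nesting under beta composes maps z -> c + r*z down each a-path.
input a4: applying the 1 nested substitution gives center (0, 1/2), radius 1/8
input a1: applying the 2 nested substitutions gives center (17/32, -1/32), radius 1/72
input a3: applying the 2 nested substitutions gives center (1/2, 1/32), radius 1/72
input a2: applying the 1 nested substitution gives center (-1/2, 1/2), radius 1/7

a1: center (17/32, -1/32), radius 1/72; a2: center (-1/2, 1/2), radius 1/7; a3: center (1/2, 1/32), radius 1/72; a4: center (0, 1/2), radius 1/8


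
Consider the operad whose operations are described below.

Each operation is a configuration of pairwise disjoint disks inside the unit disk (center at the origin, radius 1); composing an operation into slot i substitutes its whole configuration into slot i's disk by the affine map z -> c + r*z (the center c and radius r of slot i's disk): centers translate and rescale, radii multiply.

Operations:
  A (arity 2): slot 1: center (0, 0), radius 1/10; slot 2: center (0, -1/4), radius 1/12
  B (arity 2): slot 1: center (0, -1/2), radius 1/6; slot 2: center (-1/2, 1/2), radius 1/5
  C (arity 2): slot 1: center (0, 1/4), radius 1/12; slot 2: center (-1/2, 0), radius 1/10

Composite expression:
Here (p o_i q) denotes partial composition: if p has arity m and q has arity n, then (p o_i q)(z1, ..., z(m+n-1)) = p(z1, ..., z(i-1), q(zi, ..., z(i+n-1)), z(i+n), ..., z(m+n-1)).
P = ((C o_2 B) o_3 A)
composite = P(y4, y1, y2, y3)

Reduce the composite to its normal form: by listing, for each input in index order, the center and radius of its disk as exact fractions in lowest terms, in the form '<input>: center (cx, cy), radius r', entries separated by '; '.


Each y-disk chains the slot maps above it in C; radii multiply.
input y4: composing its 1 substitution step yields center (0, 1/4), radius 1/12
input y1: composing its 2 substitution steps yields center (-1/2, -1/20), radius 1/60
input y2: composing its 3 substitution steps yields center (-11/20, 1/20), radius 1/500
input y3: composing its 3 substitution steps yields center (-11/20, 9/200), radius 1/600

y1: center (-1/2, -1/20), radius 1/60; y2: center (-11/20, 1/20), radius 1/500; y3: center (-11/20, 9/200), radius 1/600; y4: center (0, 1/4), radius 1/12


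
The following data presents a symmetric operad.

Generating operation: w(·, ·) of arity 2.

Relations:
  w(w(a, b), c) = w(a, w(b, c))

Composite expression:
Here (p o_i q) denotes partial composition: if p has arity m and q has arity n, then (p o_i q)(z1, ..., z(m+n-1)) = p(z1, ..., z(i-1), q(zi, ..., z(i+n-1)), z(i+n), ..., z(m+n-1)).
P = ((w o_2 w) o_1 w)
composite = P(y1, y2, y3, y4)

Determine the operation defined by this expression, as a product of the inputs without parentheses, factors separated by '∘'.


y1 ∘ y2 ∘ y3 ∘ y4

The w-tree's shape is irrelevant; the y-reading-order decides.
w(y1, y2) linearizes to y1 ∘ y2
w(y3, y4) linearizes to y3 ∘ y4
w(w(y1, y2), w(y3, y4)) linearizes to y1 ∘ y2 ∘ y3 ∘ y4


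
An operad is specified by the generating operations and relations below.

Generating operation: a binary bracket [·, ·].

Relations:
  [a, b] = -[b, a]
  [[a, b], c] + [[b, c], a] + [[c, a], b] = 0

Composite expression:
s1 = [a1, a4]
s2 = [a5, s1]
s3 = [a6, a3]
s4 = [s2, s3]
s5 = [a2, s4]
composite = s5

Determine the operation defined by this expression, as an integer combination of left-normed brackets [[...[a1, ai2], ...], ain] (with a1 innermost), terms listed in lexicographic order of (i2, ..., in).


-[[[[[a1, a4], a5], a3], a6], a2] + [[[[[a1, a4], a5], a6], a3], a2]

Skip Jacobi rewriting: expand, keep a1-initial words, read off terms.
Composite bracket: [a2, [[a5, [a1, a4]], [a6, a3]]]
Each bracket splits as ab - ba, giving 32 signed words (2^5 = 32).
Coefficients come from the a1-initial words:
  a1a4a5a3a6a2 (sign -1) contributes -[[[[[a1, a4], a5], a3], a6], a2]
  a1a4a5a6a3a2 (sign +1) contributes +[[[[[a1, a4], a5], a6], a3], a2]


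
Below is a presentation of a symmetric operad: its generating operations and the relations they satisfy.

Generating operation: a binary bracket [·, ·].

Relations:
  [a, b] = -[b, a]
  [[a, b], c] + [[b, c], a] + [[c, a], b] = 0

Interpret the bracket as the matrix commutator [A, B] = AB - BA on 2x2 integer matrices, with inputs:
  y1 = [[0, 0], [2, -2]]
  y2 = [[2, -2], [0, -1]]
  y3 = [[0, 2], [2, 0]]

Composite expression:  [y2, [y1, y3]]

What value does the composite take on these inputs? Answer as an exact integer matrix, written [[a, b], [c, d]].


[[8, -4], [12, -8]]

[y1, y3] = [[-4, 4], [-4, 4]]
[y2, [y1, y3]] = [[8, -4], [12, -8]]


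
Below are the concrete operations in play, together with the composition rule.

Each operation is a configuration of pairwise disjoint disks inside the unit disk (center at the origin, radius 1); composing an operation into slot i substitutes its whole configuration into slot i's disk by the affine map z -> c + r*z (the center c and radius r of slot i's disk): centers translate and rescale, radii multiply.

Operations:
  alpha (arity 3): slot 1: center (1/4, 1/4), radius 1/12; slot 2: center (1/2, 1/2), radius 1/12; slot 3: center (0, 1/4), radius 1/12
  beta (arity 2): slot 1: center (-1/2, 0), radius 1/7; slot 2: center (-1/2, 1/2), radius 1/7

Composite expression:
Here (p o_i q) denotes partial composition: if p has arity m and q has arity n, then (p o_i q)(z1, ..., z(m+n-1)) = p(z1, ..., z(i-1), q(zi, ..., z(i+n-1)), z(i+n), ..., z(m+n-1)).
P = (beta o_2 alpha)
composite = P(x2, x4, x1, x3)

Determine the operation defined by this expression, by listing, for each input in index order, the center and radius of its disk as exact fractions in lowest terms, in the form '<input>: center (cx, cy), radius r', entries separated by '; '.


x1: center (-3/7, 4/7), radius 1/84; x2: center (-1/2, 0), radius 1/7; x3: center (-1/2, 15/28), radius 1/84; x4: center (-13/28, 15/28), radius 1/84

Only the slot chain above each x matters under beta; compose those maps.
x2 passes through 1 substitution, ending at center (-1/2, 0), radius 1/7
x4 passes through 2 substitutions, ending at center (-13/28, 15/28), radius 1/84
x1 passes through 2 substitutions, ending at center (-3/7, 4/7), radius 1/84
x3 passes through 2 substitutions, ending at center (-1/2, 15/28), radius 1/84


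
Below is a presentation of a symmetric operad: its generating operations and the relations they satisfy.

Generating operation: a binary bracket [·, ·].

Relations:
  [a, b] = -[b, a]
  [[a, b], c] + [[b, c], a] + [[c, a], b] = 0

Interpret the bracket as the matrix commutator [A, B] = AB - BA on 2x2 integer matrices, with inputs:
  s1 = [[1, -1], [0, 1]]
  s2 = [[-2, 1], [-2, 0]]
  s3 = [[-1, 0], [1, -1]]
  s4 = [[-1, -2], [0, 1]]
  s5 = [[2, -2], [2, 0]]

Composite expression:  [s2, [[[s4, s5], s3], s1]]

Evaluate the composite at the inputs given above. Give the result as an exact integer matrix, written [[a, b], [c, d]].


[s4, s5] = [[-4, 8], [4, 4]]
[[s4, s5], s3] = [[8, 0], [8, -8]]
[[[s4, s5], s3], s1] = [[8, -16], [0, -8]]
[s2, [[[s4, s5], s3], s1]] = [[-32, 16], [-32, 32]]

[[-32, 16], [-32, 32]]


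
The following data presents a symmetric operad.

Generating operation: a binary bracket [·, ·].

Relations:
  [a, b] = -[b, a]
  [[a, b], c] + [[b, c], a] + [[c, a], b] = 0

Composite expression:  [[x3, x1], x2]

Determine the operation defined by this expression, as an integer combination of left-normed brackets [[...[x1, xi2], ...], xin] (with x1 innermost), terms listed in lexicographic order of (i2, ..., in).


-[[x1, x3], x2]

Left-normed coefficients sit on the x1-initial expansion words.
Composite bracket: [[x3, x1], x2]
Under [a, b] = ab - ba we get 4 signed associative words (2^2 = 4).
Only words starting with x1 matter:
  the word x1x3x2 carries sign -1 and contributes -[[x1, x3], x2]


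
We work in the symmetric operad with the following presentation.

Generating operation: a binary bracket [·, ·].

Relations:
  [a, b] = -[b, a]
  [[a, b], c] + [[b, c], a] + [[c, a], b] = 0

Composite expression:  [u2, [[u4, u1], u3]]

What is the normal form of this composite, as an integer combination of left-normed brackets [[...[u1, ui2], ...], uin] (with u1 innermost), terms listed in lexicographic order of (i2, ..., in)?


[[[u1, u4], u3], u2]

Left-normed coefficients sit on the u1-initial expansion words.
Composite bracket: [u2, [[u4, u1], u3]]
Full expansion: 8 signed words from ab - ba (2^3 = 8).
Collect the words opening with u1:
  the word u1u4u3u2 carries sign +1 and contributes +[[[u1, u4], u3], u2]


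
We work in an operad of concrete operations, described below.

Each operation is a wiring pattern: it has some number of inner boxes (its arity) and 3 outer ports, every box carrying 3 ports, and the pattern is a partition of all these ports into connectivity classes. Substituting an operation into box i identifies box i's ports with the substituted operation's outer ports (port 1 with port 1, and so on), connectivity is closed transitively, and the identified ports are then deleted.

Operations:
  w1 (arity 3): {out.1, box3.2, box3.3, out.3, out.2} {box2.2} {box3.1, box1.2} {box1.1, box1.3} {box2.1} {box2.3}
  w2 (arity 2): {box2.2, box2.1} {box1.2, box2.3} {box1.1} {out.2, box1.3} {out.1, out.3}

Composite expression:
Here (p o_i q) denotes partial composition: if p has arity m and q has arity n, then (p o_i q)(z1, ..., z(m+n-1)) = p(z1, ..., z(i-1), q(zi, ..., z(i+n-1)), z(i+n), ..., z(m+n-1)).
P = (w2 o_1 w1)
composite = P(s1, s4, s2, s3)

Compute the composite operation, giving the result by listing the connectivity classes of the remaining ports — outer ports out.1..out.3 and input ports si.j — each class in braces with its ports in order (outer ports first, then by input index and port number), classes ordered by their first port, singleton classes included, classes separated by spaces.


{out.1, out.3} {out.2, s2.2, s2.3, s3.3} {s1.1, s1.3} {s1.2, s2.1} {s3.1, s3.2} {s4.1} {s4.2} {s4.3}

Connectivity passes through glued w2-boundaries; trace each wire chain.
the subtree at w1 composes to {out.1, out.2, out.3, s2.2, s2.3} {s1.1, s1.3} {s1.2, s2.1} {s4.1} {s4.2} {s4.3} on (s1, s4, s2); out.j = own outer ports
the subtree at w2 composes to {out.1, out.3} {out.2, s2.2, s2.3, s3.3} {s1.1, s1.3} {s1.2, s2.1} {s3.1, s3.2} {s4.1} {s4.2} {s4.3} on (s1, s4, s2, s3); out.j = own outer ports


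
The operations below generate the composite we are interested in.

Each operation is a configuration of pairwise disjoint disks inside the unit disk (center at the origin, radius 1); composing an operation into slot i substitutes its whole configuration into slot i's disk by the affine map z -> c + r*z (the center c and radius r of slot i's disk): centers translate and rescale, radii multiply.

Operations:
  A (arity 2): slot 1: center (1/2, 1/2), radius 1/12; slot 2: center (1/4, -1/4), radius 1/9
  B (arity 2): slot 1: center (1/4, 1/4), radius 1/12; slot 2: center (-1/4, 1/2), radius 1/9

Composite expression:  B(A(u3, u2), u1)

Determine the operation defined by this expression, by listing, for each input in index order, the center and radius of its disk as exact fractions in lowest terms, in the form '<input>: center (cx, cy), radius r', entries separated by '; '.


u1: center (-1/4, 1/2), radius 1/9; u2: center (13/48, 11/48), radius 1/108; u3: center (7/24, 7/24), radius 1/144

Follow each u-input down from B: c' goes to c + r*c', radius to r*r'.
u3: after 2 affine steps, its disk has center (7/24, 7/24), radius 1/144
u2: after 2 affine steps, its disk has center (13/48, 11/48), radius 1/108
u1: after 1 affine step, its disk has center (-1/4, 1/2), radius 1/9


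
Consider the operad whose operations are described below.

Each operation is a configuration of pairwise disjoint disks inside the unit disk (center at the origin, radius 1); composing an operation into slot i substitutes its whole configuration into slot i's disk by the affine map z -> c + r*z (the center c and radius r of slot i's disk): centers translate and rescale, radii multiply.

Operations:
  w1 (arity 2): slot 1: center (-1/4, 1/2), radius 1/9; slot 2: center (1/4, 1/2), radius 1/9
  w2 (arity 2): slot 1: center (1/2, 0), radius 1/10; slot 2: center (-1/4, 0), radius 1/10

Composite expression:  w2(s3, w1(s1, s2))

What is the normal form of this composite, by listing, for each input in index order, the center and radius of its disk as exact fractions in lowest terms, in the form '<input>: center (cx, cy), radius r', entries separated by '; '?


s1: center (-11/40, 1/20), radius 1/90; s2: center (-9/40, 1/20), radius 1/90; s3: center (1/2, 0), radius 1/10

Only the slot chain above each s matters under w2; compose those maps.
s3: after 1 affine step, its disk has center (1/2, 0), radius 1/10
s1: after 2 affine steps, its disk has center (-11/40, 1/20), radius 1/90
s2: after 2 affine steps, its disk has center (-9/40, 1/20), radius 1/90


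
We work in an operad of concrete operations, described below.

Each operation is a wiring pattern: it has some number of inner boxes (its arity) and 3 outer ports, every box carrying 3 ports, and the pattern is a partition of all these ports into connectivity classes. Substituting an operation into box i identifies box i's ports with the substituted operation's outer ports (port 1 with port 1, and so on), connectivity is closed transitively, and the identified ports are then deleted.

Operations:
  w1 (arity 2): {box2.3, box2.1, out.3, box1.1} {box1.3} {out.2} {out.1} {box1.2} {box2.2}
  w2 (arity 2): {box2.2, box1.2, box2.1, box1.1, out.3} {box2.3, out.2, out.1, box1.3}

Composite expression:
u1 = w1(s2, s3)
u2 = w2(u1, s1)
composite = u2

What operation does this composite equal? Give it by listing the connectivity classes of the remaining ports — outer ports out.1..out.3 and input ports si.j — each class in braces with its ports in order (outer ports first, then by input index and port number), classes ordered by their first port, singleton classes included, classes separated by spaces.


{out.1, out.2, s1.3, s2.1, s3.1, s3.3} {out.3, s1.1, s1.2} {s2.2} {s2.3} {s3.2}

Reachability decides: close wires over w2-identified ports.
w1 over (s2, s3) gives {out.1} {out.2} {out.3, s2.1, s3.1, s3.3} {s2.2} {s2.3} {s3.2}, out.j being that stage's outer ports
w2 over (s2, s3, s1) gives {out.1, out.2, s1.3, s2.1, s3.1, s3.3} {out.3, s1.1, s1.2} {s2.2} {s2.3} {s3.2}, out.j being that stage's outer ports


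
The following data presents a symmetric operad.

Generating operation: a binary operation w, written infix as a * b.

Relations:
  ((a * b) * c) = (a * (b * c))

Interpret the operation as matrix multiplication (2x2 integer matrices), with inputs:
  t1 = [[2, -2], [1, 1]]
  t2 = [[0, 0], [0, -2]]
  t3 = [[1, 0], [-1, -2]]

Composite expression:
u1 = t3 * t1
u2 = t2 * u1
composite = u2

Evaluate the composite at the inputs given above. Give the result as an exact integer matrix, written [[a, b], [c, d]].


[[0, 0], [8, 0]]

(t3 * t1) = [[2, -2], [-4, 0]]
(t2 * (t3 * t1)) = [[0, 0], [8, 0]]
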